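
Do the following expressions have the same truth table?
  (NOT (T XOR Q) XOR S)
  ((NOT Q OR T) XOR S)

No. Counterexample: with Q=0, S=0, T=1, Expression 1 = 0 but Expression 2 = 1.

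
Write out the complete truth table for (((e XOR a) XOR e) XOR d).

e | d | a | Output
------------------
0 | 0 | 0 | 0
0 | 0 | 1 | 1
0 | 1 | 0 | 1
0 | 1 | 1 | 0
1 | 0 | 0 | 0
1 | 0 | 1 | 1
1 | 1 | 0 | 1
1 | 1 | 1 | 0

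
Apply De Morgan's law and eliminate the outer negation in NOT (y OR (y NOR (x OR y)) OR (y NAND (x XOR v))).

NOT y AND NOT (y NOR (x OR y)) AND NOT (y NAND (x XOR v))
De Morgan's: NOT(OR of terms) = AND of negations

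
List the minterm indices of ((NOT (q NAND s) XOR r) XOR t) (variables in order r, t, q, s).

Σm(3, 4, 5, 6, 8, 9, 10, 15) = (NOT r AND NOT t AND q AND s) OR (NOT r AND t AND NOT q AND NOT s) OR (NOT r AND t AND NOT q AND s) OR (NOT r AND t AND q AND NOT s) OR (r AND NOT t AND NOT q AND NOT s) OR (r AND NOT t AND NOT q AND s) OR (r AND NOT t AND q AND NOT s) OR (r AND t AND q AND s)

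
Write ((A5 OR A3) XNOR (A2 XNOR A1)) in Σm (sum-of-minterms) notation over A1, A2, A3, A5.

Σm(1, 2, 3, 4, 8, 13, 14, 15) = (NOT A1 AND NOT A2 AND NOT A3 AND A5) OR (NOT A1 AND NOT A2 AND A3 AND NOT A5) OR (NOT A1 AND NOT A2 AND A3 AND A5) OR (NOT A1 AND A2 AND NOT A3 AND NOT A5) OR (A1 AND NOT A2 AND NOT A3 AND NOT A5) OR (A1 AND A2 AND NOT A3 AND A5) OR (A1 AND A2 AND A3 AND NOT A5) OR (A1 AND A2 AND A3 AND A5)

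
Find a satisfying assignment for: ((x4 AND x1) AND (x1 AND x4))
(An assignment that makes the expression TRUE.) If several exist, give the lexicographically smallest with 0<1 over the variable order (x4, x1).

x4=1, x1=1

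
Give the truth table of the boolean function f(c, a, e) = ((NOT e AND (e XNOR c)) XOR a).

c | a | e | Output
------------------
0 | 0 | 0 | 1
0 | 0 | 1 | 0
0 | 1 | 0 | 0
0 | 1 | 1 | 1
1 | 0 | 0 | 0
1 | 0 | 1 | 0
1 | 1 | 0 | 1
1 | 1 | 1 | 1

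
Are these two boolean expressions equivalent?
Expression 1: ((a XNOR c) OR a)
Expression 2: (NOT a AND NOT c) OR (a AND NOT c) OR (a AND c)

Yes, they are equivalent — the two output columns agree on all 4 assignments:
a | c | Expression 1 | Expression 2
-----------------------------------
0 | 0 | 1 | 1
0 | 1 | 0 | 0
1 | 0 | 1 | 1
1 | 1 | 1 | 1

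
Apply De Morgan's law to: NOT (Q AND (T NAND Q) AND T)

NOT Q OR NOT (T NAND Q) OR NOT T
De Morgan's: NOT(AND of terms) = OR of negations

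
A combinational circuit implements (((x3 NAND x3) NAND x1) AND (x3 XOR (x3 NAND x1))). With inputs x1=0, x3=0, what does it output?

Substituting: (((0 NAND 0) NAND 0) AND (0 XOR (0 NAND 0)))
= 1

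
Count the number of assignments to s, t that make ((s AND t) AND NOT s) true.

No assignment satisfies the expression.
Count: 0 out of 4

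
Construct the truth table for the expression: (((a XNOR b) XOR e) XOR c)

e | c | b | a | Output
----------------------
0 | 0 | 0 | 0 | 1
0 | 0 | 0 | 1 | 0
0 | 0 | 1 | 0 | 0
0 | 0 | 1 | 1 | 1
0 | 1 | 0 | 0 | 0
0 | 1 | 0 | 1 | 1
0 | 1 | 1 | 0 | 1
0 | 1 | 1 | 1 | 0
1 | 0 | 0 | 0 | 0
1 | 0 | 0 | 1 | 1
1 | 0 | 1 | 0 | 1
1 | 0 | 1 | 1 | 0
1 | 1 | 0 | 0 | 1
1 | 1 | 0 | 1 | 0
1 | 1 | 1 | 0 | 0
1 | 1 | 1 | 1 | 1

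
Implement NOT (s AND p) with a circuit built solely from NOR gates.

(((s NOR s) NOR (p NOR p)) NOR ((s NOR s) NOR (p NOR p)))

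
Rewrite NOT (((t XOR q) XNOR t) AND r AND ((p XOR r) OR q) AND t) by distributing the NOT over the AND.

NOT ((t XOR q) XNOR t) OR NOT r OR NOT ((p XOR r) OR q) OR NOT t
De Morgan's: NOT(AND of terms) = OR of negations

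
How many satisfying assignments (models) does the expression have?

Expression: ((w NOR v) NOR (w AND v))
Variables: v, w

Satisfying assignments: (0,1), (1,0)
Count: 2 out of 4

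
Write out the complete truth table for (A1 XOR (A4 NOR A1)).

A4 | A1 | Output
----------------
0 | 0 | 1
0 | 1 | 1
1 | 0 | 0
1 | 1 | 1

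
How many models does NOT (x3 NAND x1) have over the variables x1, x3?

Satisfying assignments: (1,1)
Count: 1 out of 4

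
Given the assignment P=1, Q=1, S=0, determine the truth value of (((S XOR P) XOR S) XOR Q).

Substituting: (((0 XOR 1) XOR 0) XOR 1)
= 0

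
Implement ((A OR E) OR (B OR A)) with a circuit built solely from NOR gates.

((((A NOR E) NOR (A NOR E)) NOR ((B NOR A) NOR (B NOR A))) NOR (((A NOR E) NOR (A NOR E)) NOR ((B NOR A) NOR (B NOR A))))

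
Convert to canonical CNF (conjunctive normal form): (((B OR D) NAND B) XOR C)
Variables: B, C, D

(B OR NOT C OR D) AND (B OR NOT C OR NOT D) AND (NOT B OR C OR D) AND (NOT B OR C OR NOT D)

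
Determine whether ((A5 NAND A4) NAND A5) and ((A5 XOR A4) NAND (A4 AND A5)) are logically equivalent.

No. Counterexample: with A4=0, A5=1, Expression 1 = 0 but Expression 2 = 1.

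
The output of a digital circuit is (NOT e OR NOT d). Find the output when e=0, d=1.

Substituting: (NOT 0 OR NOT 1)
= 1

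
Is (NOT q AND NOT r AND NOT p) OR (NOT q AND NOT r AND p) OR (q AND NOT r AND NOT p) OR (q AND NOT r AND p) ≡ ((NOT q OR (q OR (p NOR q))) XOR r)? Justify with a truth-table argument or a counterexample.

Yes, they are equivalent — the two output columns agree on all 8 assignments:
q | r | p | Expression 1 | Expression 2
---------------------------------------
0 | 0 | 0 | 1 | 1
0 | 0 | 1 | 1 | 1
0 | 1 | 0 | 0 | 0
0 | 1 | 1 | 0 | 0
1 | 0 | 0 | 1 | 1
1 | 0 | 1 | 1 | 1
1 | 1 | 0 | 0 | 0
1 | 1 | 1 | 0 | 0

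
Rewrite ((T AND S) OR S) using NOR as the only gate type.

((((T NOR T) NOR (S NOR S)) NOR S) NOR (((T NOR T) NOR (S NOR S)) NOR S))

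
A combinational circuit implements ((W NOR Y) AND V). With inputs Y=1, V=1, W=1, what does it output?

Substituting: ((1 NOR 1) AND 1)
= 0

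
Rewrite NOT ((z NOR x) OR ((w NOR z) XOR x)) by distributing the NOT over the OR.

NOT (z NOR x) AND NOT ((w NOR z) XOR x)
De Morgan's: NOT(OR of terms) = AND of negations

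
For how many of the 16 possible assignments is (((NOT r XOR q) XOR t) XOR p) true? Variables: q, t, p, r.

Satisfying assignments: (0,0,0,0), (0,0,1,1), (0,1,0,1), (0,1,1,0), (1,0,0,1), (1,0,1,0), (1,1,0,0), (1,1,1,1)
Count: 8 out of 16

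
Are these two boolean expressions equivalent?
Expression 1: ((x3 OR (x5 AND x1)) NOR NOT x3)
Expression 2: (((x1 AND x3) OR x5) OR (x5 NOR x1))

No. Counterexample: with x3=0, x1=0, x5=0, Expression 1 = 0 but Expression 2 = 1.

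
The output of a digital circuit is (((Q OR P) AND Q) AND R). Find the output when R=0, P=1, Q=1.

Substituting: (((1 OR 1) AND 1) AND 0)
= 0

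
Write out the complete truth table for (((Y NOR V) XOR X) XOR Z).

X | Y | V | Z | Output
----------------------
0 | 0 | 0 | 0 | 1
0 | 0 | 0 | 1 | 0
0 | 0 | 1 | 0 | 0
0 | 0 | 1 | 1 | 1
0 | 1 | 0 | 0 | 0
0 | 1 | 0 | 1 | 1
0 | 1 | 1 | 0 | 0
0 | 1 | 1 | 1 | 1
1 | 0 | 0 | 0 | 0
1 | 0 | 0 | 1 | 1
1 | 0 | 1 | 0 | 1
1 | 0 | 1 | 1 | 0
1 | 1 | 0 | 0 | 1
1 | 1 | 0 | 1 | 0
1 | 1 | 1 | 0 | 1
1 | 1 | 1 | 1 | 0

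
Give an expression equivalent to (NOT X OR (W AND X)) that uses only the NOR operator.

(((X NOR X) NOR ((W NOR W) NOR (X NOR X))) NOR ((X NOR X) NOR ((W NOR W) NOR (X NOR X))))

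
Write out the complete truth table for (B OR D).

D | B | Output
--------------
0 | 0 | 0
0 | 1 | 1
1 | 0 | 1
1 | 1 | 1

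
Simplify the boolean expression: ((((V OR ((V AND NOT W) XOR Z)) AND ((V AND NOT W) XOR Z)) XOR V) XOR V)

By XOR self-cancellation ((E XOR v) XOR v = E) then absorption (E AND (E OR v) = E):
= ((V AND NOT W) XOR Z)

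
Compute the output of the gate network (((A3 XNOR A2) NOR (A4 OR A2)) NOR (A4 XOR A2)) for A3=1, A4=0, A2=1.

Substituting: (((1 XNOR 1) NOR (0 OR 1)) NOR (0 XOR 1))
= 0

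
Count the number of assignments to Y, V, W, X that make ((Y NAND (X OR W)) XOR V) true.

Satisfying assignments: (0,0,0,0), (0,0,0,1), (0,0,1,0), (0,0,1,1), (1,0,0,0), (1,1,0,1), (1,1,1,0), (1,1,1,1)
Count: 8 out of 16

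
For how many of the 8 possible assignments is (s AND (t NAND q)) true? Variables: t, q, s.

Satisfying assignments: (0,0,1), (0,1,1), (1,0,1)
Count: 3 out of 8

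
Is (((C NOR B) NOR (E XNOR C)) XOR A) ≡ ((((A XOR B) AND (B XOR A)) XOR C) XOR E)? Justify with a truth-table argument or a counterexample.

No. Counterexample: with A=0, C=0, E=0, B=1, Expression 1 = 0 but Expression 2 = 1.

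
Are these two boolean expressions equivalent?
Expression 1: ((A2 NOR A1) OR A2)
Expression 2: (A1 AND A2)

No. Counterexample: with A1=0, A2=0, Expression 1 = 1 but Expression 2 = 0.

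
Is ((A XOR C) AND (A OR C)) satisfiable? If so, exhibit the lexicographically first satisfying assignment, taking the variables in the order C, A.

C=0, A=1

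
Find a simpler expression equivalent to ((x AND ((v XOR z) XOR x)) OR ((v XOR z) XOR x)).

By absorption (E OR (E AND v) = E):
= ((v XOR z) XOR x)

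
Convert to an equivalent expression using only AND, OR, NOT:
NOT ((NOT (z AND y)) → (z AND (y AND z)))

(NOT (z AND y)) AND NOT (z AND (y AND z))
(Negated implication: NOT(A → B) = A AND NOT B)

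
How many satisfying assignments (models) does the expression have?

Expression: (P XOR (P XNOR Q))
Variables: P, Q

Satisfying assignments: (0,0), (1,0)
Count: 2 out of 4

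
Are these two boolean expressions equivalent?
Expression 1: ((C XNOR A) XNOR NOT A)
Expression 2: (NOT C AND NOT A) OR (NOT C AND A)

Yes, they are equivalent — the two output columns agree on all 4 assignments:
C | A | Expression 1 | Expression 2
-----------------------------------
0 | 0 | 1 | 1
0 | 1 | 1 | 1
1 | 0 | 0 | 0
1 | 1 | 0 | 0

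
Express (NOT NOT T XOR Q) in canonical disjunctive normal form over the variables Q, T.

(NOT Q AND T) OR (Q AND NOT T)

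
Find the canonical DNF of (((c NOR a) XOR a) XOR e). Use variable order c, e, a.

(NOT c AND NOT e AND NOT a) OR (NOT c AND NOT e AND a) OR (c AND NOT e AND a) OR (c AND e AND NOT a)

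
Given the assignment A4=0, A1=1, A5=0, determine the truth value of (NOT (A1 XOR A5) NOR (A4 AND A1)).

Substituting: (NOT (1 XOR 0) NOR (0 AND 1))
= 1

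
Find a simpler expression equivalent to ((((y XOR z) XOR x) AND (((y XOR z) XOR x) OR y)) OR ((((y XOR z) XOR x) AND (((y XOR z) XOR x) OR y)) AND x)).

By absorption (E OR (E AND v) = E) then absorption (E AND (E OR v) = E):
= ((y XOR z) XOR x)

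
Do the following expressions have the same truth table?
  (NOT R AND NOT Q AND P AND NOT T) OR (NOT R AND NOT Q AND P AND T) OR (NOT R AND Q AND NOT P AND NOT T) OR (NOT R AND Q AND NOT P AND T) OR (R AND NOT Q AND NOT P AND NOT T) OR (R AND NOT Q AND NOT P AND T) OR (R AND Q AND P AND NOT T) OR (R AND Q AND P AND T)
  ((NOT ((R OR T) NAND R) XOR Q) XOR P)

Yes, they are equivalent — the two output columns agree on all 16 assignments:
R | Q | P | T | Expression 1 | Expression 2
-------------------------------------------
0 | 0 | 0 | 0 | 0 | 0
0 | 0 | 0 | 1 | 0 | 0
0 | 0 | 1 | 0 | 1 | 1
0 | 0 | 1 | 1 | 1 | 1
0 | 1 | 0 | 0 | 1 | 1
0 | 1 | 0 | 1 | 1 | 1
0 | 1 | 1 | 0 | 0 | 0
0 | 1 | 1 | 1 | 0 | 0
1 | 0 | 0 | 0 | 1 | 1
1 | 0 | 0 | 1 | 1 | 1
1 | 0 | 1 | 0 | 0 | 0
1 | 0 | 1 | 1 | 0 | 0
1 | 1 | 0 | 0 | 0 | 0
1 | 1 | 0 | 1 | 0 | 0
1 | 1 | 1 | 0 | 1 | 1
1 | 1 | 1 | 1 | 1 | 1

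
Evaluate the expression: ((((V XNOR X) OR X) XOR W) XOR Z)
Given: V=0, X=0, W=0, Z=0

Substituting: ((((0 XNOR 0) OR 0) XOR 0) XOR 0)
= 1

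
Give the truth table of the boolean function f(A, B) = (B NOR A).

A | B | Output
--------------
0 | 0 | 1
0 | 1 | 0
1 | 0 | 0
1 | 1 | 0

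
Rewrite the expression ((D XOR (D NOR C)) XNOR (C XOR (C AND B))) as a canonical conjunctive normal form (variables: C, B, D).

(C OR B OR D) AND (C OR B OR NOT D) AND (C OR NOT B OR D) AND (C OR NOT B OR NOT D) AND (NOT C OR B OR D) AND (NOT C OR NOT B OR NOT D)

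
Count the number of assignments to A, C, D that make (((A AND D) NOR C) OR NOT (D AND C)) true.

Satisfying assignments: (0,0,0), (0,0,1), (0,1,0), (1,0,0), (1,0,1), (1,1,0)
Count: 6 out of 8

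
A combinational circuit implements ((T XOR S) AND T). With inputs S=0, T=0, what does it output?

Substituting: ((0 XOR 0) AND 0)
= 0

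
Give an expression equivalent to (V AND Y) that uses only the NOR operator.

((V NOR V) NOR (Y NOR Y))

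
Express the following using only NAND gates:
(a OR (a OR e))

((a NAND a) NAND (((a NAND a) NAND (e NAND e)) NAND ((a NAND a) NAND (e NAND e))))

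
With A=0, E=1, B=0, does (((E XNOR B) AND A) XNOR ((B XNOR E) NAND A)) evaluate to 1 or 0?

Substituting: (((1 XNOR 0) AND 0) XNOR ((0 XNOR 1) NAND 0))
= 0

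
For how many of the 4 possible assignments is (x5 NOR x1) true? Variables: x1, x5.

Satisfying assignments: (0,0)
Count: 1 out of 4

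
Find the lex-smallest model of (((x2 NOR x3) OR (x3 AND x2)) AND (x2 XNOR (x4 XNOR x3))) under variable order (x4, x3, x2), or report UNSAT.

x4=1, x3=0, x2=0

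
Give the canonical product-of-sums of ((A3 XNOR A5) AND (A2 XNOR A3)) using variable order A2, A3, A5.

ΠM(1, 2, 3, 4, 5, 6) = (A2 OR A3 OR NOT A5) AND (A2 OR NOT A3 OR A5) AND (A2 OR NOT A3 OR NOT A5) AND (NOT A2 OR A3 OR A5) AND (NOT A2 OR A3 OR NOT A5) AND (NOT A2 OR NOT A3 OR A5)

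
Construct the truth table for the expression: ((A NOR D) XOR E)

A | D | E | Output
------------------
0 | 0 | 0 | 1
0 | 0 | 1 | 0
0 | 1 | 0 | 0
0 | 1 | 1 | 1
1 | 0 | 0 | 0
1 | 0 | 1 | 1
1 | 1 | 0 | 0
1 | 1 | 1 | 1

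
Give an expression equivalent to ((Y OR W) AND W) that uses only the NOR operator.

((((Y NOR W) NOR (Y NOR W)) NOR ((Y NOR W) NOR (Y NOR W))) NOR (W NOR W))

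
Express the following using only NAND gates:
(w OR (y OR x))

((w NAND w) NAND (((y NAND y) NAND (x NAND x)) NAND ((y NAND y) NAND (x NAND x))))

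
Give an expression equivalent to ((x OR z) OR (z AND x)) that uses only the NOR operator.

((((x NOR z) NOR (x NOR z)) NOR ((z NOR z) NOR (x NOR x))) NOR (((x NOR z) NOR (x NOR z)) NOR ((z NOR z) NOR (x NOR x))))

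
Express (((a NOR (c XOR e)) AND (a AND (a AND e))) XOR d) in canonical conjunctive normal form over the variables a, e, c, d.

(a OR e OR c OR d) AND (a OR e OR NOT c OR d) AND (a OR NOT e OR c OR d) AND (a OR NOT e OR NOT c OR d) AND (NOT a OR e OR c OR d) AND (NOT a OR e OR NOT c OR d) AND (NOT a OR NOT e OR c OR d) AND (NOT a OR NOT e OR NOT c OR d)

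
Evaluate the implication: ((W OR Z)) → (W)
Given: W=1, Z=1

Antecedent ((W OR Z)) = 1; consequent (W) = 1.
1 → 1 = 1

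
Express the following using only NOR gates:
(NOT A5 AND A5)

(((A5 NOR A5) NOR (A5 NOR A5)) NOR (A5 NOR A5))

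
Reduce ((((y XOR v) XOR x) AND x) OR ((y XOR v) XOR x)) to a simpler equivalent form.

By absorption (E OR (E AND v) = E):
= ((y XOR v) XOR x)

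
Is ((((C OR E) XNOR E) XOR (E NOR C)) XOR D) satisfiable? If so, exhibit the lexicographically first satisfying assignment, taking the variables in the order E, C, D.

E=0, C=0, D=1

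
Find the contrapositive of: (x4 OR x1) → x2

Contrapositive: NOT x2 → NOT (x4 OR x1)
Note: A statement and its contrapositive are logically equivalent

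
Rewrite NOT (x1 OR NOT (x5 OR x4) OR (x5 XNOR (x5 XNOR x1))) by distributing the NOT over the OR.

NOT x1 AND (x5 OR x4) AND NOT (x5 XNOR (x5 XNOR x1))
De Morgan's: NOT(OR of terms) = AND of negations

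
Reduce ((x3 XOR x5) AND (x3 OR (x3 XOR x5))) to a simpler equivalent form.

By absorption (E AND (E OR v) = E):
= (x3 XOR x5)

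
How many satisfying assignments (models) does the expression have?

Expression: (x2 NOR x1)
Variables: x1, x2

Satisfying assignments: (0,0)
Count: 1 out of 4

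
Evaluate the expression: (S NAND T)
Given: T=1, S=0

Substituting: (0 NAND 1)
= 1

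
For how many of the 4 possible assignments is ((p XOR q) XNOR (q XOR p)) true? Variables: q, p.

Satisfying assignments: (0,0), (0,1), (1,0), (1,1)
Count: 4 out of 4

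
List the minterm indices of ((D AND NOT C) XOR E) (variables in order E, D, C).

Σm(2, 4, 5, 7) = (NOT E AND D AND NOT C) OR (E AND NOT D AND NOT C) OR (E AND NOT D AND C) OR (E AND D AND C)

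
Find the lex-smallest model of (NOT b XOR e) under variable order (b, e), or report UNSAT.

b=0, e=0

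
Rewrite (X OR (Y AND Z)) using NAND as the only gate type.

((X NAND X) NAND (((Y NAND Z) NAND (Y NAND Z)) NAND ((Y NAND Z) NAND (Y NAND Z))))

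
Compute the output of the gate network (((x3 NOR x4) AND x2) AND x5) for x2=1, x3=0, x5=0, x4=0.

Substituting: (((0 NOR 0) AND 1) AND 0)
= 0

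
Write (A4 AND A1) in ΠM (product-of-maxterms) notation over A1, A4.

ΠM(0, 1, 2) = (A1 OR A4) AND (A1 OR NOT A4) AND (NOT A1 OR A4)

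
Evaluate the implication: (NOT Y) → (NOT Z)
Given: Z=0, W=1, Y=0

Antecedent (NOT Y) = 1; consequent (NOT Z) = 1.
1 → 1 = 1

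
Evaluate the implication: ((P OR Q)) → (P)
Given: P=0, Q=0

Antecedent ((P OR Q)) = 0; consequent (P) = 0.
0 → 0 = 1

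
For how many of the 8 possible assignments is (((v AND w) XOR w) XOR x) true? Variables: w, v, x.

Satisfying assignments: (0,0,1), (0,1,1), (1,0,0), (1,1,1)
Count: 4 out of 8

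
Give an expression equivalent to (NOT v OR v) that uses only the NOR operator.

(((v NOR v) NOR v) NOR ((v NOR v) NOR v))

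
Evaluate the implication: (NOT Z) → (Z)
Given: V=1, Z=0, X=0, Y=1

Antecedent (NOT Z) = 1; consequent (Z) = 0.
1 → 0 = 0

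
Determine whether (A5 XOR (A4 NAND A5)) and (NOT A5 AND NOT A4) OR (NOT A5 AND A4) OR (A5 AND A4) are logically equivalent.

Yes, they are equivalent — the two output columns agree on all 4 assignments:
A5 | A4 | Expression 1 | Expression 2
-------------------------------------
0 | 0 | 1 | 1
0 | 1 | 1 | 1
1 | 0 | 0 | 0
1 | 1 | 1 | 1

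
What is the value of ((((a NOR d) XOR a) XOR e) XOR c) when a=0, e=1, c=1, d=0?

Substituting: ((((0 NOR 0) XOR 0) XOR 1) XOR 1)
= 1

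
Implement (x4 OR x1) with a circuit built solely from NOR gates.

((x4 NOR x1) NOR (x4 NOR x1))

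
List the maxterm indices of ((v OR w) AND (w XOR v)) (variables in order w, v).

ΠM(0, 3) = (w OR v) AND (NOT w OR NOT v)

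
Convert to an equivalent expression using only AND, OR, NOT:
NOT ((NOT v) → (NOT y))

(NOT v) AND y
(Negated implication: NOT(A → B) = A AND NOT B)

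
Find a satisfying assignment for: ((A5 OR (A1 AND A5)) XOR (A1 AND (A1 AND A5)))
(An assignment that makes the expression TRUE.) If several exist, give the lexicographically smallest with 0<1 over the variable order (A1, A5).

A1=0, A5=1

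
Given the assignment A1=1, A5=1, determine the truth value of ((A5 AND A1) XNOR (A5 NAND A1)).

Substituting: ((1 AND 1) XNOR (1 NAND 1))
= 0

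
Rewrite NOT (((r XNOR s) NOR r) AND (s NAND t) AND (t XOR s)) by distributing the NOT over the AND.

NOT ((r XNOR s) NOR r) OR NOT (s NAND t) OR NOT (t XOR s)
De Morgan's: NOT(AND of terms) = OR of negations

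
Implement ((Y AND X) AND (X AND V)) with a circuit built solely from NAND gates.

((((Y NAND X) NAND (Y NAND X)) NAND ((X NAND V) NAND (X NAND V))) NAND (((Y NAND X) NAND (Y NAND X)) NAND ((X NAND V) NAND (X NAND V))))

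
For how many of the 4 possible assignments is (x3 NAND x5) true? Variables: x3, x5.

Satisfying assignments: (0,0), (0,1), (1,0)
Count: 3 out of 4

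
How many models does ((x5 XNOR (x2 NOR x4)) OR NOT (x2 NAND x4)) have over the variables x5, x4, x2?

Satisfying assignments: (0,0,1), (0,1,0), (0,1,1), (1,0,0), (1,1,1)
Count: 5 out of 8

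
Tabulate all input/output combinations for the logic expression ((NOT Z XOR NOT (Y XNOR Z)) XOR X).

Z | X | Y | Output
------------------
0 | 0 | 0 | 1
0 | 0 | 1 | 0
0 | 1 | 0 | 0
0 | 1 | 1 | 1
1 | 0 | 0 | 1
1 | 0 | 1 | 0
1 | 1 | 0 | 0
1 | 1 | 1 | 1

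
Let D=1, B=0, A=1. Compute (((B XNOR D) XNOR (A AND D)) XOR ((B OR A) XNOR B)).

Substituting: (((0 XNOR 1) XNOR (1 AND 1)) XOR ((0 OR 1) XNOR 0))
= 0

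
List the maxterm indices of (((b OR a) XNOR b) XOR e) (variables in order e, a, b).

ΠM(2, 4, 5, 7) = (e OR NOT a OR b) AND (NOT e OR a OR b) AND (NOT e OR a OR NOT b) AND (NOT e OR NOT a OR NOT b)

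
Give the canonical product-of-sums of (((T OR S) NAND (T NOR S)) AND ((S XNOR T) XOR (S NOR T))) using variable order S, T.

ΠM(0, 1, 2) = (S OR T) AND (S OR NOT T) AND (NOT S OR T)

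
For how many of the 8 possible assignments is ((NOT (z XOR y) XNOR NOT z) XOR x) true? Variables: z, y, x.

Satisfying assignments: (0,0,0), (0,1,1), (1,0,0), (1,1,1)
Count: 4 out of 8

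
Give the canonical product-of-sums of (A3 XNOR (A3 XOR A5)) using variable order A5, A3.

ΠM(2, 3) = (NOT A5 OR A3) AND (NOT A5 OR NOT A3)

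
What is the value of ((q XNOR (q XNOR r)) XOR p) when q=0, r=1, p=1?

Substituting: ((0 XNOR (0 XNOR 1)) XOR 1)
= 0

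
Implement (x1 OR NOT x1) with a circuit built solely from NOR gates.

((x1 NOR (x1 NOR x1)) NOR (x1 NOR (x1 NOR x1)))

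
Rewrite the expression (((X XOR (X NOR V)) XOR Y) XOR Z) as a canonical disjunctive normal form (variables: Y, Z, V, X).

(NOT Y AND NOT Z AND NOT V AND NOT X) OR (NOT Y AND NOT Z AND NOT V AND X) OR (NOT Y AND NOT Z AND V AND X) OR (NOT Y AND Z AND V AND NOT X) OR (Y AND NOT Z AND V AND NOT X) OR (Y AND Z AND NOT V AND NOT X) OR (Y AND Z AND NOT V AND X) OR (Y AND Z AND V AND X)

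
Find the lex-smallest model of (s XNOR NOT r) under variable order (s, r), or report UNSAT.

s=0, r=1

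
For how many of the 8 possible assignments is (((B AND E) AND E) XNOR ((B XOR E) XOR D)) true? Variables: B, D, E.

Satisfying assignments: (0,0,0), (0,1,1), (1,1,0), (1,1,1)
Count: 4 out of 8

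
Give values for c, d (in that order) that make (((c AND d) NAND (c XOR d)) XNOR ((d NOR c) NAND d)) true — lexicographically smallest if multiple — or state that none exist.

c=0, d=0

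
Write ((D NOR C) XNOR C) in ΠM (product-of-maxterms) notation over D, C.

ΠM(0, 1, 3) = (D OR C) AND (D OR NOT C) AND (NOT D OR NOT C)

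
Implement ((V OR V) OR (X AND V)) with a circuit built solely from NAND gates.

((((V NAND V) NAND (V NAND V)) NAND ((V NAND V) NAND (V NAND V))) NAND (((X NAND V) NAND (X NAND V)) NAND ((X NAND V) NAND (X NAND V))))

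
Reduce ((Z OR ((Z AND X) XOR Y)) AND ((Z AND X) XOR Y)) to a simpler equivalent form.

By absorption (E AND (E OR v) = E):
= ((Z AND X) XOR Y)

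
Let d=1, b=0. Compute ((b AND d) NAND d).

Substituting: ((0 AND 1) NAND 1)
= 1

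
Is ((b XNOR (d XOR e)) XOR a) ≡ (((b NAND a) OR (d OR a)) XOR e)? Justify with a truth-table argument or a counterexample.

No. Counterexample: with d=0, a=0, b=1, e=0, Expression 1 = 0 but Expression 2 = 1.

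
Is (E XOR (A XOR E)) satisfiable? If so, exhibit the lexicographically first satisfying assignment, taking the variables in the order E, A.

E=0, A=1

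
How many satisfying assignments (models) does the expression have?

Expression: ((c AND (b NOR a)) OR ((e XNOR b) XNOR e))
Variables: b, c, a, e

Satisfying assignments: (0,1,0,0), (0,1,0,1), (1,0,0,0), (1,0,0,1), (1,0,1,0), (1,0,1,1), (1,1,0,0), (1,1,0,1), (1,1,1,0), (1,1,1,1)
Count: 10 out of 16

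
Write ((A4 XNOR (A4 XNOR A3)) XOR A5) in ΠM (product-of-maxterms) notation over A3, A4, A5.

ΠM(0, 2, 5, 7) = (A3 OR A4 OR A5) AND (A3 OR NOT A4 OR A5) AND (NOT A3 OR A4 OR NOT A5) AND (NOT A3 OR NOT A4 OR NOT A5)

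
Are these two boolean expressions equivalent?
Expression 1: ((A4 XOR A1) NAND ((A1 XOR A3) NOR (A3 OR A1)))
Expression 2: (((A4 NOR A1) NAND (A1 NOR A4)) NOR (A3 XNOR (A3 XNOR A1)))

No. Counterexample: with A3=0, A4=0, A1=1, Expression 1 = 1 but Expression 2 = 0.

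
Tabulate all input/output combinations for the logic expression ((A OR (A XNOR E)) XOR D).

D | A | E | Output
------------------
0 | 0 | 0 | 1
0 | 0 | 1 | 0
0 | 1 | 0 | 1
0 | 1 | 1 | 1
1 | 0 | 0 | 0
1 | 0 | 1 | 1
1 | 1 | 0 | 0
1 | 1 | 1 | 0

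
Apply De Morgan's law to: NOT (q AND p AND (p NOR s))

NOT q OR NOT p OR NOT (p NOR s)
De Morgan's: NOT(AND of terms) = OR of negations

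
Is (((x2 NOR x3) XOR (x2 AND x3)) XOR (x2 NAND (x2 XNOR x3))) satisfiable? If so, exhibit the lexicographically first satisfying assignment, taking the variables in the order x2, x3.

x2=0, x3=1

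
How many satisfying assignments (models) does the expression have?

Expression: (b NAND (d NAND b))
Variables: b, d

Satisfying assignments: (0,0), (0,1), (1,1)
Count: 3 out of 4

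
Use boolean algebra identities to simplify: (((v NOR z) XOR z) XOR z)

By XOR self-cancellation ((E XOR v) XOR v = E):
= (v NOR z)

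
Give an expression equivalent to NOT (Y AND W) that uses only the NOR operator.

(((Y NOR Y) NOR (W NOR W)) NOR ((Y NOR Y) NOR (W NOR W)))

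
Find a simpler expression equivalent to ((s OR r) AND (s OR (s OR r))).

By absorption (E AND (E OR v) = E):
= (s OR r)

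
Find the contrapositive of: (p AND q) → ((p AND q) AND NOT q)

Contrapositive: NOT ((p AND q) AND NOT q) → NOT (p AND q)
Note: A statement and its contrapositive are logically equivalent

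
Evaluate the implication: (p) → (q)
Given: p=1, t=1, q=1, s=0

Antecedent (p) = 1; consequent (q) = 1.
1 → 1 = 1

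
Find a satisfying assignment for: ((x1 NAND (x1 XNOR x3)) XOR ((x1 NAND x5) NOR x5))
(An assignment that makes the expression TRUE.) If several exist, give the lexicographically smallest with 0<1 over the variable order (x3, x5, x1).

x3=0, x5=0, x1=0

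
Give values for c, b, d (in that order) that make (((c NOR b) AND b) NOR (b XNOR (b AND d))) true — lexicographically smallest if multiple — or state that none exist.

c=0, b=1, d=0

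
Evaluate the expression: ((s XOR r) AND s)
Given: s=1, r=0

Substituting: ((1 XOR 0) AND 1)
= 1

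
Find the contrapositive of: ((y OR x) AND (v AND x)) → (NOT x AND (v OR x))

Contrapositive: NOT (NOT x AND (v OR x)) → NOT ((y OR x) AND (v AND x))
Note: A statement and its contrapositive are logically equivalent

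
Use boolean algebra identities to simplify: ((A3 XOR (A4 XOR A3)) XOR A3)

By XOR self-cancellation ((E XOR v) XOR v = E):
= (A4 XOR A3)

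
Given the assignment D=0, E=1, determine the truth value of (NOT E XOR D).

Substituting: (NOT 1 XOR 0)
= 0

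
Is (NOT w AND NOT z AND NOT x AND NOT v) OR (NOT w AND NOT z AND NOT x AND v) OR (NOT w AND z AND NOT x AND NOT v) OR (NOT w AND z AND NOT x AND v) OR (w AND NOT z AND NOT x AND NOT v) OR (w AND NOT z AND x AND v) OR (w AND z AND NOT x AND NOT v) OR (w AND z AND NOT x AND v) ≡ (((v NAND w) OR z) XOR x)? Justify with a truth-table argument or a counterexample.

Yes, they are equivalent — the two output columns agree on all 16 assignments:
w | z | x | v | Expression 1 | Expression 2
-------------------------------------------
0 | 0 | 0 | 0 | 1 | 1
0 | 0 | 0 | 1 | 1 | 1
0 | 0 | 1 | 0 | 0 | 0
0 | 0 | 1 | 1 | 0 | 0
0 | 1 | 0 | 0 | 1 | 1
0 | 1 | 0 | 1 | 1 | 1
0 | 1 | 1 | 0 | 0 | 0
0 | 1 | 1 | 1 | 0 | 0
1 | 0 | 0 | 0 | 1 | 1
1 | 0 | 0 | 1 | 0 | 0
1 | 0 | 1 | 0 | 0 | 0
1 | 0 | 1 | 1 | 1 | 1
1 | 1 | 0 | 0 | 1 | 1
1 | 1 | 0 | 1 | 1 | 1
1 | 1 | 1 | 0 | 0 | 0
1 | 1 | 1 | 1 | 0 | 0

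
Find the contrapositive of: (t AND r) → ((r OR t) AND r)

Contrapositive: NOT ((r OR t) AND r) → NOT (t AND r)
Note: A statement and its contrapositive are logically equivalent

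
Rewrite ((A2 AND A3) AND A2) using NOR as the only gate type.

((((A2 NOR A2) NOR (A3 NOR A3)) NOR ((A2 NOR A2) NOR (A3 NOR A3))) NOR (A2 NOR A2))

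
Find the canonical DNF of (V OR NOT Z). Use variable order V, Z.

(NOT V AND NOT Z) OR (V AND NOT Z) OR (V AND Z)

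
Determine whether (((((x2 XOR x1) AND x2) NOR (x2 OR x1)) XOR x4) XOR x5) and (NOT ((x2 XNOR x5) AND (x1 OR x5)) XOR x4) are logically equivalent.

No. Counterexample: with x2=0, x1=0, x4=0, x5=1, Expression 1 = 0 but Expression 2 = 1.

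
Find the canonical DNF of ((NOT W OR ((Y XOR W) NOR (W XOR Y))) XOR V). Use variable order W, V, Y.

(NOT W AND NOT V AND NOT Y) OR (NOT W AND NOT V AND Y) OR (W AND NOT V AND Y) OR (W AND V AND NOT Y)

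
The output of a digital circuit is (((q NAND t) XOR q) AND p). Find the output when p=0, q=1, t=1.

Substituting: (((1 NAND 1) XOR 1) AND 0)
= 0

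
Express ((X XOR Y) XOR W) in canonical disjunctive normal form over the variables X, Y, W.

(NOT X AND NOT Y AND W) OR (NOT X AND Y AND NOT W) OR (X AND NOT Y AND NOT W) OR (X AND Y AND W)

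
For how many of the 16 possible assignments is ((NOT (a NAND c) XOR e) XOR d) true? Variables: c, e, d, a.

Satisfying assignments: (0,0,1,0), (0,0,1,1), (0,1,0,0), (0,1,0,1), (1,0,0,1), (1,0,1,0), (1,1,0,0), (1,1,1,1)
Count: 8 out of 16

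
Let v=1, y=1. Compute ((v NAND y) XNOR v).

Substituting: ((1 NAND 1) XNOR 1)
= 0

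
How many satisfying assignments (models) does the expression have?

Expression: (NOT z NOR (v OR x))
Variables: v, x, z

Satisfying assignments: (0,0,1)
Count: 1 out of 8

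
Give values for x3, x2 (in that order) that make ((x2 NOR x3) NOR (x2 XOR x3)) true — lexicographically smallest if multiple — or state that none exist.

x3=1, x2=1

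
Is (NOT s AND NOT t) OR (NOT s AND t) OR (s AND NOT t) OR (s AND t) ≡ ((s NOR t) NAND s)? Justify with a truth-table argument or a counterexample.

Yes, they are equivalent — the two output columns agree on all 4 assignments:
s | t | Expression 1 | Expression 2
-----------------------------------
0 | 0 | 1 | 1
0 | 1 | 1 | 1
1 | 0 | 1 | 1
1 | 1 | 1 | 1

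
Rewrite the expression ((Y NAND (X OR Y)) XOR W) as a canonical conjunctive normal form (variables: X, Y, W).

(X OR Y OR NOT W) AND (X OR NOT Y OR W) AND (NOT X OR Y OR NOT W) AND (NOT X OR NOT Y OR W)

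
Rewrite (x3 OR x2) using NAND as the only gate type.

((x3 NAND x3) NAND (x2 NAND x2))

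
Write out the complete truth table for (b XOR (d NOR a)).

d | a | b | Output
------------------
0 | 0 | 0 | 1
0 | 0 | 1 | 0
0 | 1 | 0 | 0
0 | 1 | 1 | 1
1 | 0 | 0 | 0
1 | 0 | 1 | 1
1 | 1 | 0 | 0
1 | 1 | 1 | 1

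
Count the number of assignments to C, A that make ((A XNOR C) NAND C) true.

Satisfying assignments: (0,0), (0,1), (1,0)
Count: 3 out of 4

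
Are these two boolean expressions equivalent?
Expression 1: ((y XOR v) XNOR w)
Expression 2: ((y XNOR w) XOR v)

Yes, they are equivalent — the two output columns agree on all 8 assignments:
v | y | w | Expression 1 | Expression 2
---------------------------------------
0 | 0 | 0 | 1 | 1
0 | 0 | 1 | 0 | 0
0 | 1 | 0 | 0 | 0
0 | 1 | 1 | 1 | 1
1 | 0 | 0 | 0 | 0
1 | 0 | 1 | 1 | 1
1 | 1 | 0 | 1 | 1
1 | 1 | 1 | 0 | 0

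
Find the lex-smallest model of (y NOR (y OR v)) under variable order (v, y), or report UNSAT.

v=0, y=0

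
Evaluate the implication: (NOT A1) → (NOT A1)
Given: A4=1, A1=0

Antecedent (NOT A1) = 1; consequent (NOT A1) = 1.
1 → 1 = 1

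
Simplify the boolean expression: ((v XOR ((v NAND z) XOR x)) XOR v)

By XOR self-cancellation ((E XOR v) XOR v = E):
= ((v NAND z) XOR x)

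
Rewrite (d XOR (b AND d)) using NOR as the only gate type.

((((d NOR ((b NOR b) NOR (d NOR d))) NOR (d NOR ((b NOR b) NOR (d NOR d)))) NOR ((d NOR ((b NOR b) NOR (d NOR d))) NOR (d NOR ((b NOR b) NOR (d NOR d))))) NOR ((((d NOR d) NOR (((b NOR b) NOR (d NOR d)) NOR ((b NOR b) NOR (d NOR d)))) NOR ((d NOR d) NOR (((b NOR b) NOR (d NOR d)) NOR ((b NOR b) NOR (d NOR d))))) NOR (((d NOR d) NOR (((b NOR b) NOR (d NOR d)) NOR ((b NOR b) NOR (d NOR d)))) NOR ((d NOR d) NOR (((b NOR b) NOR (d NOR d)) NOR ((b NOR b) NOR (d NOR d)))))))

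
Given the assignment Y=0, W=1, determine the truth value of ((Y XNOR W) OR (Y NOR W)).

Substituting: ((0 XNOR 1) OR (0 NOR 1))
= 0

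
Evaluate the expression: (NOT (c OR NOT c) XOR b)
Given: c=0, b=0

Substituting: (NOT (0 OR NOT 0) XOR 0)
= 0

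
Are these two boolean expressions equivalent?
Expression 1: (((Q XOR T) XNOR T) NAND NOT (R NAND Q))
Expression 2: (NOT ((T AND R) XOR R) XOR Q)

No. Counterexample: with T=0, R=0, Q=1, Expression 1 = 1 but Expression 2 = 0.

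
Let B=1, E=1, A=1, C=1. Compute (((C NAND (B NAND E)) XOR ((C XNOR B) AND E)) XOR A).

Substituting: (((1 NAND (1 NAND 1)) XOR ((1 XNOR 1) AND 1)) XOR 1)
= 1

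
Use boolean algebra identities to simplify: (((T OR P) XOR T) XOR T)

By XOR self-cancellation ((E XOR v) XOR v = E):
= (T OR P)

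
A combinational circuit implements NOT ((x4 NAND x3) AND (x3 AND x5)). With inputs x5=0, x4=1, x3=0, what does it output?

Substituting: NOT ((1 NAND 0) AND (0 AND 0))
= 1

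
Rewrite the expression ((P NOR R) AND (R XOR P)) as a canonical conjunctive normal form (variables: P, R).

(P OR R) AND (P OR NOT R) AND (NOT P OR R) AND (NOT P OR NOT R)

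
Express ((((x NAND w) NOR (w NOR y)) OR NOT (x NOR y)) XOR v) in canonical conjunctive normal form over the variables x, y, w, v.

(x OR y OR w OR v) AND (x OR y OR NOT w OR v) AND (x OR NOT y OR w OR NOT v) AND (x OR NOT y OR NOT w OR NOT v) AND (NOT x OR y OR w OR NOT v) AND (NOT x OR y OR NOT w OR NOT v) AND (NOT x OR NOT y OR w OR NOT v) AND (NOT x OR NOT y OR NOT w OR NOT v)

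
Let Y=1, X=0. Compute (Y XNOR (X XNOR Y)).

Substituting: (1 XNOR (0 XNOR 1))
= 0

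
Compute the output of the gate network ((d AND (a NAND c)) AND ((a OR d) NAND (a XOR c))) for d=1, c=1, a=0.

Substituting: ((1 AND (0 NAND 1)) AND ((0 OR 1) NAND (0 XOR 1)))
= 0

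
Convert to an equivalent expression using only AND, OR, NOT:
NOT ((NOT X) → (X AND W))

(NOT X) AND NOT (X AND W)
(Negated implication: NOT(A → B) = A AND NOT B)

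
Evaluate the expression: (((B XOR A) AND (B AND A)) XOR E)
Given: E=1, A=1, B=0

Substituting: (((0 XOR 1) AND (0 AND 1)) XOR 1)
= 1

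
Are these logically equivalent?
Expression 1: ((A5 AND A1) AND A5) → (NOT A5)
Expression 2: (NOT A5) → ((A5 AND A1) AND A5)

No, Converse is not equivalent to original (counterexample: A2=0, A5=0, A1=0)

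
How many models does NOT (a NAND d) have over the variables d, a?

Satisfying assignments: (1,1)
Count: 1 out of 4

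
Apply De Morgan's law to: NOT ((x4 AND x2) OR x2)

NOT (x4 AND x2) AND NOT x2
De Morgan's: NOT(OR of terms) = AND of negations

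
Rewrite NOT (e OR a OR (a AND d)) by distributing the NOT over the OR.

NOT e AND NOT a AND NOT (a AND d)
De Morgan's: NOT(OR of terms) = AND of negations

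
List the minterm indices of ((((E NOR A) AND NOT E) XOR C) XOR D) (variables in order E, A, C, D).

Σm(0, 3, 5, 6, 9, 10, 13, 14) = (NOT E AND NOT A AND NOT C AND NOT D) OR (NOT E AND NOT A AND C AND D) OR (NOT E AND A AND NOT C AND D) OR (NOT E AND A AND C AND NOT D) OR (E AND NOT A AND NOT C AND D) OR (E AND NOT A AND C AND NOT D) OR (E AND A AND NOT C AND D) OR (E AND A AND C AND NOT D)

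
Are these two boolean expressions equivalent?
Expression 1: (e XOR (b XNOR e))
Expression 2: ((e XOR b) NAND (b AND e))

No. Counterexample: with b=1, e=0, Expression 1 = 0 but Expression 2 = 1.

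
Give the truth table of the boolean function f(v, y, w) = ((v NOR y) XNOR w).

v | y | w | Output
------------------
0 | 0 | 0 | 0
0 | 0 | 1 | 1
0 | 1 | 0 | 1
0 | 1 | 1 | 0
1 | 0 | 0 | 1
1 | 0 | 1 | 0
1 | 1 | 0 | 1
1 | 1 | 1 | 0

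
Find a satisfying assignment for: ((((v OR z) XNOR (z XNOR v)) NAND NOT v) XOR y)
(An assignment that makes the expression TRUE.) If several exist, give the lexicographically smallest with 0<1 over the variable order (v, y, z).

v=0, y=0, z=0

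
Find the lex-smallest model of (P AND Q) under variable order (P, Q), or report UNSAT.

P=1, Q=1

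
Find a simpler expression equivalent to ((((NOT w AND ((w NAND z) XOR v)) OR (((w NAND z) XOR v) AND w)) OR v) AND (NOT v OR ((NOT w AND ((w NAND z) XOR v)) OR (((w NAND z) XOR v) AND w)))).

By distribution ((E OR v) AND (E OR NOT v) = E) then distribution ((E AND v) OR (E AND NOT v) = E):
= ((w NAND z) XOR v)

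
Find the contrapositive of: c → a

Contrapositive: NOT a → NOT c
Note: A statement and its contrapositive are logically equivalent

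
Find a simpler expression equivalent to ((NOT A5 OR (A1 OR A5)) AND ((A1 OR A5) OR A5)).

By distribution ((E OR v) AND (E OR NOT v) = E):
= (A1 OR A5)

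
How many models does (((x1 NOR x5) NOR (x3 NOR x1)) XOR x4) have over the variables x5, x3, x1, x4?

Satisfying assignments: (0,0,0,1), (0,0,1,0), (0,1,0,1), (0,1,1,0), (1,0,0,1), (1,0,1,0), (1,1,0,0), (1,1,1,0)
Count: 8 out of 16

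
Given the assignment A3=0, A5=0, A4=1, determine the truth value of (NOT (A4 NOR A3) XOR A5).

Substituting: (NOT (1 NOR 0) XOR 0)
= 1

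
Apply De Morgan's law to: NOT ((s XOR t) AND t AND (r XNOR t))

NOT (s XOR t) OR NOT t OR NOT (r XNOR t)
De Morgan's: NOT(AND of terms) = OR of negations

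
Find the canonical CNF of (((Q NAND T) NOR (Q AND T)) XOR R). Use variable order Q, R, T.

(Q OR R OR T) AND (Q OR R OR NOT T) AND (NOT Q OR R OR T) AND (NOT Q OR R OR NOT T)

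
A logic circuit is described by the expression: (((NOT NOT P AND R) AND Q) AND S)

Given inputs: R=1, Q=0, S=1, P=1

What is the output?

Substituting: (((NOT NOT 1 AND 1) AND 0) AND 1)
= 0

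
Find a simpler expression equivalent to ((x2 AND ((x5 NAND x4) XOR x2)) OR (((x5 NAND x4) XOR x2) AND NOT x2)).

By distribution ((E AND v) OR (E AND NOT v) = E):
= ((x5 NAND x4) XOR x2)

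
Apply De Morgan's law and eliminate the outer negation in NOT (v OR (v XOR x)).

NOT v AND NOT (v XOR x)
De Morgan's: NOT(OR of terms) = AND of negations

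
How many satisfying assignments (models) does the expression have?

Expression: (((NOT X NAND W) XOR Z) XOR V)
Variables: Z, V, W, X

Satisfying assignments: (0,0,0,0), (0,0,0,1), (0,0,1,1), (0,1,1,0), (1,0,1,0), (1,1,0,0), (1,1,0,1), (1,1,1,1)
Count: 8 out of 16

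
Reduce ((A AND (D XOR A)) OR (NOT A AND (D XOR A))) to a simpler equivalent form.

By distribution ((E AND v) OR (E AND NOT v) = E):
= (D XOR A)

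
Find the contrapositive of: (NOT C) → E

Contrapositive: NOT E → C
Note: A statement and its contrapositive are logically equivalent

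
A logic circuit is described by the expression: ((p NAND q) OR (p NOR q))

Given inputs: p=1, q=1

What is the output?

Substituting: ((1 NAND 1) OR (1 NOR 1))
= 0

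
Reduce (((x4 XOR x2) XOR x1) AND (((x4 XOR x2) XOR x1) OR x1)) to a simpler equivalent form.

By absorption (E AND (E OR v) = E):
= ((x4 XOR x2) XOR x1)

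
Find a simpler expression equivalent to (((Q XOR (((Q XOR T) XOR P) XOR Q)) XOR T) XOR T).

By XOR self-cancellation ((E XOR v) XOR v = E) then XOR self-cancellation ((E XOR v) XOR v = E):
= ((Q XOR T) XOR P)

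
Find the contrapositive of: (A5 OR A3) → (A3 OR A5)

Contrapositive: NOT (A3 OR A5) → NOT (A5 OR A3)
Note: A statement and its contrapositive are logically equivalent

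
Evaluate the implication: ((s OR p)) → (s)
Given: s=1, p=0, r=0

Antecedent ((s OR p)) = 1; consequent (s) = 1.
1 → 1 = 1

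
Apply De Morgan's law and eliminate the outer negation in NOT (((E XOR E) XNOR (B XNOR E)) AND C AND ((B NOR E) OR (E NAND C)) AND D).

NOT ((E XOR E) XNOR (B XNOR E)) OR NOT C OR NOT ((B NOR E) OR (E NAND C)) OR NOT D
De Morgan's: NOT(AND of terms) = OR of negations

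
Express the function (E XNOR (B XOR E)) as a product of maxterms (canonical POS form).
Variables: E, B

ΠM(1, 3) = (E OR NOT B) AND (NOT E OR NOT B)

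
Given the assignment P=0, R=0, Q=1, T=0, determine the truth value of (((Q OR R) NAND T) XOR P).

Substituting: (((1 OR 0) NAND 0) XOR 0)
= 1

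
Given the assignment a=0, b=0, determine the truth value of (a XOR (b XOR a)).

Substituting: (0 XOR (0 XOR 0))
= 0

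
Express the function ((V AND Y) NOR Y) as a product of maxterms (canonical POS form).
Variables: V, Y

ΠM(1, 3) = (V OR NOT Y) AND (NOT V OR NOT Y)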